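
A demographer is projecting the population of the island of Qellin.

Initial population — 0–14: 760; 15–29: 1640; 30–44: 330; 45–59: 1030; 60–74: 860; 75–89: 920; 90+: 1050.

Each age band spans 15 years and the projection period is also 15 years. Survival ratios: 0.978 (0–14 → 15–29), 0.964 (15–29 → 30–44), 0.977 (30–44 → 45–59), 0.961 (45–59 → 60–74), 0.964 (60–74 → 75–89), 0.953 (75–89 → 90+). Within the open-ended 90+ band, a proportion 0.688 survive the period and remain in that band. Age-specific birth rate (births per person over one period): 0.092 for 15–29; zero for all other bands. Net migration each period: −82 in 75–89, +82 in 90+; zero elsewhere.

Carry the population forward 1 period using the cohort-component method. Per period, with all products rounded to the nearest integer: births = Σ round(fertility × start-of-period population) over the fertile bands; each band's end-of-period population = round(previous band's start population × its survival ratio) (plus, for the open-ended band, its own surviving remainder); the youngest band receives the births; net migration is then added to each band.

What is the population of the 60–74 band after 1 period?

After projecting period 1:
Births: 1640 * 0.092 = 151
15–29: 760 * 0.978 = 743
30–44: 1640 * 0.964 = 1581
45–59: 330 * 0.977 = 322
60–74: 1030 * 0.961 = 990
75–89: 860 * 0.964 = 829
90+: 920 * 0.953 + 1050 * 0.688 = 877 + 722 = 1599
Net migration: 75–89 − 82 → 747; 90+ + 82 → 1681
Population now: 0–14=151, 15–29=743, 30–44=1581, 45–59=322, 60–74=990, 75–89=747, 90+=1681

990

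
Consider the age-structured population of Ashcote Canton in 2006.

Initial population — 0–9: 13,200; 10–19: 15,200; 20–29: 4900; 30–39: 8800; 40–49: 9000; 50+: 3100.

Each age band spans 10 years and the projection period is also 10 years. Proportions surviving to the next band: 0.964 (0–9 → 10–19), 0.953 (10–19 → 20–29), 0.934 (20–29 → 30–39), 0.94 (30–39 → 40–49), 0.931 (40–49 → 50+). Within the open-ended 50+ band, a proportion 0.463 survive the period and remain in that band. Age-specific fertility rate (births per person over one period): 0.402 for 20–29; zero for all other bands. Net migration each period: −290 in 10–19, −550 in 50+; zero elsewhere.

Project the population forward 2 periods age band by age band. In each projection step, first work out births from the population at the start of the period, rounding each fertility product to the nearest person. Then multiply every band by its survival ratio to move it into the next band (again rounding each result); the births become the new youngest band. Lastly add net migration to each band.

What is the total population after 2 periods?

48555

[period 1]
Births: 4900 × 0.402 = 1970
10–19: 13200 × 0.964 = 12725
20–29: 15200 × 0.953 = 14486
30–39: 4900 × 0.934 = 4577
40–49: 8800 × 0.94 = 8272
50+: 9000 × 0.931 + 3100 × 0.463 = 8379 + 1435 = 9814
Net migration: 10–19 − 290 → 12435; 50+ − 550 → 9264
End of period: [1970, 12435, 14486, 4577, 8272, 9264]
[period 2]
Births: 14486 × 0.402 = 5823
10–19: 1970 × 0.964 = 1899
20–29: 12435 × 0.953 = 11851
30–39: 14486 × 0.934 = 13530
40–49: 4577 × 0.94 = 4302
50+: 8272 × 0.931 + 9264 × 0.463 = 7701 + 4289 = 11990
Net migration: 10–19 − 290 → 1609; 50+ − 550 → 11440
End of period: [5823, 1609, 11851, 13530, 4302, 11440]
Total after period 2: 5823 + 1609 + 11851 + 13530 + 4302 + 11440 = 48555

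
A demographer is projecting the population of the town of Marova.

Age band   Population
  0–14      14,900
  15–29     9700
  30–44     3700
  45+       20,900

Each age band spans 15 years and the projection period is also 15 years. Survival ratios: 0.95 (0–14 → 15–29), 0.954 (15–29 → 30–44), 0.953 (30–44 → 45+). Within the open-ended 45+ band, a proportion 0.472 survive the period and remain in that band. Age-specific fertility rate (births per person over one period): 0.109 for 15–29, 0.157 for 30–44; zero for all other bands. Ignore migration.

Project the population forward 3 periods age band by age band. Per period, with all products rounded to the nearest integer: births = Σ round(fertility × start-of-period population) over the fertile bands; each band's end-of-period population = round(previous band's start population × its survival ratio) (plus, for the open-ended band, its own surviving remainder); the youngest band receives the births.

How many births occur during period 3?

Period 1:
Births: 9700 * 0.109 = 1057  |  3700 * 0.157 = 581 → 1638
15–29: 14900 * 0.95 = 14155
30–44: 9700 * 0.954 = 9254
45+: 3700 * 0.953 + 20900 * 0.472 = 3526 + 9865 = 13391
Giving 1638 / 14155 / 9254 / 13391.
Period 2:
Births: 14155 * 0.109 = 1543  |  9254 * 0.157 = 1453 → 2996
15–29: 1638 * 0.95 = 1556
30–44: 14155 * 0.954 = 13504
45+: 9254 * 0.953 + 13391 * 0.472 = 8819 + 6321 = 15140
Giving 2996 / 1556 / 13504 / 15140.
Period 3:
Births: 1556 * 0.109 = 170  |  13504 * 0.157 = 2120 → 2290
15–29: 2996 * 0.95 = 2846
30–44: 1556 * 0.954 = 1484
45+: 13504 * 0.953 + 15140 * 0.472 = 12869 + 7146 = 20015
Giving 2290 / 2846 / 1484 / 20015.

2290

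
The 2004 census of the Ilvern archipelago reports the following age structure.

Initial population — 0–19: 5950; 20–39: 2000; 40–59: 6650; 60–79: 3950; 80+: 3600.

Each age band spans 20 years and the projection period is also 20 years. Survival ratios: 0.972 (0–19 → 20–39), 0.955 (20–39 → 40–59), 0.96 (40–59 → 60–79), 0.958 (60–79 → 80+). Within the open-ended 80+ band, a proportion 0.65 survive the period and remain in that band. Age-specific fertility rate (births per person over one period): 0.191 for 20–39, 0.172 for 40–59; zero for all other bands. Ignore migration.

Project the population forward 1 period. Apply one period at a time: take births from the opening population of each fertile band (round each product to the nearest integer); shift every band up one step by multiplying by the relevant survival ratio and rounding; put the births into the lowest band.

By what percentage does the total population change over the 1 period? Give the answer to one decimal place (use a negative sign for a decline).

Call the bands 1 to 5, youngest first.
— Period 1 —
Births: 2000 × 0.191 = 382  |  6650 × 0.172 = 1144 → total 1526
Band 2: 5950 × 0.972 = 5783
Band 3: 2000 × 0.955 = 1910
Band 4: 6650 × 0.96 = 6384
Band 5: 3950 × 0.958 + 3600 × 0.65 = 3784 + 2340 = 6124
Giving 1526 / 5783 / 1910 / 6384 / 6124.
Total: 22150 → 21727; change = -423; percentage change = -1.9%

-1.9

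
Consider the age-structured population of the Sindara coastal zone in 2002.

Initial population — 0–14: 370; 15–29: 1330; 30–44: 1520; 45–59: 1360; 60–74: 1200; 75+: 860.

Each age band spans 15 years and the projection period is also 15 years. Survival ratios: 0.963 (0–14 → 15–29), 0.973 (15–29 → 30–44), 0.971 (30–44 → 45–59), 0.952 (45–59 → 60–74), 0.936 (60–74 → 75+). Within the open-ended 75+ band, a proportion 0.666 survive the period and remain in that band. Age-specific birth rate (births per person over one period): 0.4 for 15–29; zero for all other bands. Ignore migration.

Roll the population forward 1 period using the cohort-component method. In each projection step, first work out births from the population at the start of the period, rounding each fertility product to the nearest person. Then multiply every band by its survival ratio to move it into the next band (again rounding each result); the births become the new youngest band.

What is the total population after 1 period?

6649

Period 1.
Births: 1330 × 0.4 = 532
15–29: 370 × 0.963 = 356
30–44: 1330 × 0.973 = 1294
45–59: 1520 × 0.971 = 1476
60–74: 1360 × 0.952 = 1295
75+: 1200 × 0.936 + 860 × 0.666 = 1123 + 573 = 1696
→ [532, 356, 1294, 1476, 1295, 1696]
Total after period 1: 532 + 356 + 1294 + 1476 + 1295 + 1696 = 6649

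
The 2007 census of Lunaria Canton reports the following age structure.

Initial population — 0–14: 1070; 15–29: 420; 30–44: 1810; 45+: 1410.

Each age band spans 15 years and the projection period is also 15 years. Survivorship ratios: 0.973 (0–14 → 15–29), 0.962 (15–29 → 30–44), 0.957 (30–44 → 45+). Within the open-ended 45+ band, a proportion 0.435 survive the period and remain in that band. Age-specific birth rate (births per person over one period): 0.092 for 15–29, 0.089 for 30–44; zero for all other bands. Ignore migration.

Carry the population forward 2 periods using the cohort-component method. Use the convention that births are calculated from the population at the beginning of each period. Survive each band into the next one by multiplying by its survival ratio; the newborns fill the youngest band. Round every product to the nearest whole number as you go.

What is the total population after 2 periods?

Let band 1 be 0–14 through band 4 = 45+.
Period 1.
Births: 420 × 0.092 = 39 ; 1810 × 0.089 = 161 → total 200
Band 2: 1070 × 0.973 = 1041
Band 3: 420 × 0.962 = 404
Band 4: 1810 × 0.957 + 1410 × 0.435 = 1732 + 613 = 2345
Population now: 0–14=200, 15–29=1041, 30–44=404, 45+=2345
Period 2.
Births: 1041 × 0.092 = 96 ; 404 × 0.089 = 36 → total 132
Band 2: 200 × 0.973 = 195
Band 3: 1041 × 0.962 = 1001
Band 4: 404 × 0.957 + 2345 × 0.435 = 387 + 1020 = 1407
Population now: 0–14=132, 15–29=195, 30–44=1001, 45+=1407
Total after period 2: 132 + 195 + 1001 + 1407 = 2735

2735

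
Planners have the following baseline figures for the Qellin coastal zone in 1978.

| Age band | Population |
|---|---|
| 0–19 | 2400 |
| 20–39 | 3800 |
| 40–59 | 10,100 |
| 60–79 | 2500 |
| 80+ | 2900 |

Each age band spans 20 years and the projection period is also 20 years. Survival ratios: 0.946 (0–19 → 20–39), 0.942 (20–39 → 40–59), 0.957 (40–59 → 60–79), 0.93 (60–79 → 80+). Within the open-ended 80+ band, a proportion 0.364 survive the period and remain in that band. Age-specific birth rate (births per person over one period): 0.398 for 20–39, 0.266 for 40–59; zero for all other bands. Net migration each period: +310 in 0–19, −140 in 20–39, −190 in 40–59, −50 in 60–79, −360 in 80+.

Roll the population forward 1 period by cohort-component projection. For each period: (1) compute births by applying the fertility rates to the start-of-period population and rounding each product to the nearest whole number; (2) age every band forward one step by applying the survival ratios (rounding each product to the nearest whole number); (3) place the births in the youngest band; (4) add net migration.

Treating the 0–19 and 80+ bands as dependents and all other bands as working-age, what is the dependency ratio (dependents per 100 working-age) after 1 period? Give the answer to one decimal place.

49.7

Period 1.
Births: 3800 × 0.398 = 1512, 10100 × 0.266 = 2687 → total 4199
20–39: 2400 × 0.946 = 2270
40–59: 3800 × 0.942 = 3580
60–79: 10100 × 0.957 = 9666
80+: 2500 × 0.93 + 2900 × 0.364 = 2325 + 1056 = 3381
Net migration: 0–19 + 310 → 4509; 20–39 − 140 → 2130; 40–59 − 190 → 3390; 60–79 − 50 → 9616; 80+ − 360 → 3021
Population now: 0–19=4509, 20–39=2130, 40–59=3390, 60–79=9616, 80+=3021
Dependents (band 0–19 + band 80+) = 4509 + 3021 = 7530; working-age = 15136; ratio = 7530/15136 × 100 = 49.7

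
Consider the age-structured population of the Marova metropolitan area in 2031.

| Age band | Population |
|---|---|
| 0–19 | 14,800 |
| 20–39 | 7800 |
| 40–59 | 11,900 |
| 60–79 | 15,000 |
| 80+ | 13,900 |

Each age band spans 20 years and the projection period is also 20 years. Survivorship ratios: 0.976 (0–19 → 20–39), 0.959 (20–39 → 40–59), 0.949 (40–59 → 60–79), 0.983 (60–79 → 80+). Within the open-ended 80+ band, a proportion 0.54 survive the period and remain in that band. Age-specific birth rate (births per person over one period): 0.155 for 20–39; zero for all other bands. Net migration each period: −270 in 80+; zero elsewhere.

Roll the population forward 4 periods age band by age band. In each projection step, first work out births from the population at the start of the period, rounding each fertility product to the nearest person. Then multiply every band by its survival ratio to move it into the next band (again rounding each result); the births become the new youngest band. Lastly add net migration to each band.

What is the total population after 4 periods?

26582

Period 1:
Births: 7800 * 0.155 = 1209
20–39: 14800 * 0.976 = 14445
40–59: 7800 * 0.959 = 7480
60–79: 11900 * 0.949 = 11293
80+: 15000 * 0.983 + 13900 * 0.54 = 14745 + 7506 = 22251
Net migration: 80+ − 270 → 21981
Population now: 0–19=1209, 20–39=14445, 40–59=7480, 60–79=11293, 80+=21981
Period 2:
Births: 14445 * 0.155 = 2239
20–39: 1209 * 0.976 = 1180
40–59: 14445 * 0.959 = 13853
60–79: 7480 * 0.949 = 7099
80+: 11293 * 0.983 + 21981 * 0.54 = 11101 + 11870 = 22971
Net migration: 80+ − 270 → 22701
Population now: 0–19=2239, 20–39=1180, 40–59=13853, 60–79=7099, 80+=22701
Period 3:
Births: 1180 * 0.155 = 183
20–39: 2239 * 0.976 = 2185
40–59: 1180 * 0.959 = 1132
60–79: 13853 * 0.949 = 13146
80+: 7099 * 0.983 + 22701 * 0.54 = 6978 + 12259 = 19237
Net migration: 80+ − 270 → 18967
Population now: 0–19=183, 20–39=2185, 40–59=1132, 60–79=13146, 80+=18967
Period 4:
Births: 2185 * 0.155 = 339
20–39: 183 * 0.976 = 179
40–59: 2185 * 0.959 = 2095
60–79: 1132 * 0.949 = 1074
80+: 13146 * 0.983 + 18967 * 0.54 = 12923 + 10242 = 23165
Net migration: 80+ − 270 → 22895
Population now: 0–19=339, 20–39=179, 40–59=2095, 60–79=1074, 80+=22895
Total after period 4: 339 + 179 + 2095 + 1074 + 22895 = 26582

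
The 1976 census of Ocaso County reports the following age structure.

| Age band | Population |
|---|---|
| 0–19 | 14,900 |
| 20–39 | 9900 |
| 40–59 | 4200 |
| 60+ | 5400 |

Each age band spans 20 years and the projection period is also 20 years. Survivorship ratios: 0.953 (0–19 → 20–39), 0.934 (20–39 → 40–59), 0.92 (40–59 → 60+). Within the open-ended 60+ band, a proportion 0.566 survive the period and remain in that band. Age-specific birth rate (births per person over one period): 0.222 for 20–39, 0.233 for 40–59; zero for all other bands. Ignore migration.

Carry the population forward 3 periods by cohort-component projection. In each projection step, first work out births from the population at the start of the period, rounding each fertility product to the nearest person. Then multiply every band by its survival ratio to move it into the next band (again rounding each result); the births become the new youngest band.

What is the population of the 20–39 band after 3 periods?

(Groups numbered youngest = 1 to oldest = 4.)
Period 1.
Births: 9900 * 0.222 = 2198, 4200 * 0.233 = 979 → 3177
Group 2: 14900 * 0.953 = 14200
Group 3: 9900 * 0.934 = 9247
Group 4: 4200 * 0.92 + 5400 * 0.566 = 3864 + 3056 = 6920
End of period: [3177, 14200, 9247, 6920]
Period 2.
Births: 14200 * 0.222 = 3152, 9247 * 0.233 = 2155 → 5307
Group 2: 3177 * 0.953 = 3028
Group 3: 14200 * 0.934 = 13263
Group 4: 9247 * 0.92 + 6920 * 0.566 = 8507 + 3917 = 12424
End of period: [5307, 3028, 13263, 12424]
Period 3.
Births: 3028 * 0.222 = 672, 13263 * 0.233 = 3090 → 3762
Group 2: 5307 * 0.953 = 5058
Group 3: 3028 * 0.934 = 2828
Group 4: 13263 * 0.92 + 12424 * 0.566 = 12202 + 7032 = 19234
End of period: [3762, 5058, 2828, 19234]

5058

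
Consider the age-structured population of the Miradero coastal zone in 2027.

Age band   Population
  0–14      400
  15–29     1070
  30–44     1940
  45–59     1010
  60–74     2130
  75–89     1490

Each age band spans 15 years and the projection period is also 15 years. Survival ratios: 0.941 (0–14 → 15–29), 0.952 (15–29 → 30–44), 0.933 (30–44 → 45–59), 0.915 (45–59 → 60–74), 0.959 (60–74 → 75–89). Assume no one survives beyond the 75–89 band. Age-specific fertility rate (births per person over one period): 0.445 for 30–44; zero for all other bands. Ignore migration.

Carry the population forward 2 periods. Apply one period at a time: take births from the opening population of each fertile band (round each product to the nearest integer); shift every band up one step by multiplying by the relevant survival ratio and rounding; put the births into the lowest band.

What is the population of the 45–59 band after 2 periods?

Numbering the groups 1..6 from youngest to oldest:
— Period 1 —
Births: 1940 * 0.445 = 863
Group 2: 400 * 0.941 = 376
Group 3: 1070 * 0.952 = 1019
Group 4: 1940 * 0.933 = 1810
Group 5: 1010 * 0.915 = 924
Group 6: 2130 * 0.959 = 2043
Population now: 0–14=863, 15–29=376, 30–44=1019, 45–59=1810, 60–74=924, 75–89=2043
— Period 2 —
Births: 1019 * 0.445 = 453
Group 2: 863 * 0.941 = 812
Group 3: 376 * 0.952 = 358
Group 4: 1019 * 0.933 = 951
Group 5: 1810 * 0.915 = 1656
Group 6: 924 * 0.959 = 886
Population now: 0–14=453, 15–29=812, 30–44=358, 45–59=951, 60–74=1656, 75–89=886

951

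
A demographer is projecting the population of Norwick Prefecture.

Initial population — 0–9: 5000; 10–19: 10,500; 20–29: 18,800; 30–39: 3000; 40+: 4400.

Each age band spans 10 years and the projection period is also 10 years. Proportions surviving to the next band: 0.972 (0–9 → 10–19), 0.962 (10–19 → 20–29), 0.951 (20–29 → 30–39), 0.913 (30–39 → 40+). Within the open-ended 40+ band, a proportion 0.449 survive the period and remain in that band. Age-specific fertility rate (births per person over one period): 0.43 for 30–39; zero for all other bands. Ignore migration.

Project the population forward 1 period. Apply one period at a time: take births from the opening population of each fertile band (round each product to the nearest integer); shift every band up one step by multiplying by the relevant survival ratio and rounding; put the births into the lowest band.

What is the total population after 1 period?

— Period 1 —
Births: 3000 * 0.43 = 1290
10–19: 5000 * 0.972 = 4860
20–29: 10500 * 0.962 = 10101
30–39: 18800 * 0.951 = 17879
40+: 3000 * 0.913 + 4400 * 0.449 = 2739 + 1976 = 4715
Population now: 0–9=1290, 10–19=4860, 20–29=10101, 30–39=17879, 40+=4715
Total after period 1: 1290 + 4860 + 10101 + 17879 + 4715 = 38845

38845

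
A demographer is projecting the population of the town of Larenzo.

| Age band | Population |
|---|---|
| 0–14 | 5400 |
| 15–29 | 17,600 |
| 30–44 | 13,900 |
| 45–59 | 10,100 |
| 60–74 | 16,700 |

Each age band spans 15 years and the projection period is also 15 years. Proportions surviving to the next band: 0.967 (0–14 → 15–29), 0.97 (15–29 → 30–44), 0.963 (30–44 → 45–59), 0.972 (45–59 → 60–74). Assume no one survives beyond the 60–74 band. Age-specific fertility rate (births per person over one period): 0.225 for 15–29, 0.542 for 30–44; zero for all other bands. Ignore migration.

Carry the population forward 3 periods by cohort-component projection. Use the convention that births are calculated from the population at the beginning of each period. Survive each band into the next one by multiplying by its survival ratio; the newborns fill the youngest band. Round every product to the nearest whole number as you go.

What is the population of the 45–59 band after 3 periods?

— Period 1 —
Births: 17600 × 0.225 = 3960  |  13900 × 0.542 = 7534 → 11494
15–29: 5400 × 0.967 = 5222
30–44: 17600 × 0.97 = 17072
45–59: 13900 × 0.963 = 13386
60–74: 10100 × 0.972 = 9817
Giving 11494 / 5222 / 17072 / 13386 / 9817.
— Period 2 —
Births: 5222 × 0.225 = 1175  |  17072 × 0.542 = 9253 → 10428
15–29: 11494 × 0.967 = 11115
30–44: 5222 × 0.97 = 5065
45–59: 17072 × 0.963 = 16440
60–74: 13386 × 0.972 = 13011
Giving 10428 / 11115 / 5065 / 16440 / 13011.
— Period 3 —
Births: 11115 × 0.225 = 2501  |  5065 × 0.542 = 2745 → 5246
15–29: 10428 × 0.967 = 10084
30–44: 11115 × 0.97 = 10782
45–59: 5065 × 0.963 = 4878
60–74: 16440 × 0.972 = 15980
Giving 5246 / 10084 / 10782 / 4878 / 15980.

4878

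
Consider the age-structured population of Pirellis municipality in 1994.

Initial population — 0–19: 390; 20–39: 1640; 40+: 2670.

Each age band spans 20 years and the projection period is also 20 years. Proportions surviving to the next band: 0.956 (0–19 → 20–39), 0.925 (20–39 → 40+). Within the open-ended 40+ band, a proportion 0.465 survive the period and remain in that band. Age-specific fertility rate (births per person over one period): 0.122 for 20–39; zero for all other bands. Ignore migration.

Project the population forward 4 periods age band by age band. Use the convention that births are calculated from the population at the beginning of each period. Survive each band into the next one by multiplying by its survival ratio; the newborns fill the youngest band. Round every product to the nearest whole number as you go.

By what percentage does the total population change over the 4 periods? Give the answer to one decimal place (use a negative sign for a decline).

-89.3

[period 1]
Births: 1640 × 0.122 = 200
20–39: 390 × 0.956 = 373
40+: 1640 × 0.925 + 2670 × 0.465 = 1517 + 1242 = 2759
Population now: 0–19=200, 20–39=373, 40+=2759
[period 2]
Births: 373 × 0.122 = 46
20–39: 200 × 0.956 = 191
40+: 373 × 0.925 + 2759 × 0.465 = 345 + 1283 = 1628
Population now: 0–19=46, 20–39=191, 40+=1628
[period 3]
Births: 191 × 0.122 = 23
20–39: 46 × 0.956 = 44
40+: 191 × 0.925 + 1628 × 0.465 = 177 + 757 = 934
Population now: 0–19=23, 20–39=44, 40+=934
[period 4]
Births: 44 × 0.122 = 5
20–39: 23 × 0.956 = 22
40+: 44 × 0.925 + 934 × 0.465 = 41 + 434 = 475
Population now: 0–19=5, 20–39=22, 40+=475
Total: 4700 → 502; change = -4198; percentage change = -89.3%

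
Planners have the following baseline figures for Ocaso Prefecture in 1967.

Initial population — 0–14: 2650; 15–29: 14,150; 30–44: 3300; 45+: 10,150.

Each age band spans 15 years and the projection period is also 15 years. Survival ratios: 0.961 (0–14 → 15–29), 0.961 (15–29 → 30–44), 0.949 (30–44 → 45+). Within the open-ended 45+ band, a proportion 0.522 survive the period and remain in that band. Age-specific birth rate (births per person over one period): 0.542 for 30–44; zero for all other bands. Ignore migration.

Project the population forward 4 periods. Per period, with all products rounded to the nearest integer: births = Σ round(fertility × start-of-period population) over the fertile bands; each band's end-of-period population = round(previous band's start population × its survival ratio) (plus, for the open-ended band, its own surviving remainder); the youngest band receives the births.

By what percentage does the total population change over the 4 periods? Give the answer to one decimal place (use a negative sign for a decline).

-45.5

Let group 1 be 0–14 through group 4 = 45+.
Period 1.
Births: 3300 * 0.542 = 1789
Group 2: 2650 * 0.961 = 2547
Group 3: 14150 * 0.961 = 13598
Group 4: 3300 * 0.949 + 10150 * 0.522 = 3132 + 5298 = 8430
End of period: [1789, 2547, 13598, 8430]
Period 2.
Births: 13598 * 0.542 = 7370
Group 2: 1789 * 0.961 = 1719
Group 3: 2547 * 0.961 = 2448
Group 4: 13598 * 0.949 + 8430 * 0.522 = 12905 + 4400 = 17305
End of period: [7370, 1719, 2448, 17305]
Period 3.
Births: 2448 * 0.542 = 1327
Group 2: 7370 * 0.961 = 7083
Group 3: 1719 * 0.961 = 1652
Group 4: 2448 * 0.949 + 17305 * 0.522 = 2323 + 9033 = 11356
End of period: [1327, 7083, 1652, 11356]
Period 4.
Births: 1652 * 0.542 = 895
Group 2: 1327 * 0.961 = 1275
Group 3: 7083 * 0.961 = 6807
Group 4: 1652 * 0.949 + 11356 * 0.522 = 1568 + 5928 = 7496
End of period: [895, 1275, 6807, 7496]
Total: 30250 → 16473; change = -13777; percentage change = -45.5%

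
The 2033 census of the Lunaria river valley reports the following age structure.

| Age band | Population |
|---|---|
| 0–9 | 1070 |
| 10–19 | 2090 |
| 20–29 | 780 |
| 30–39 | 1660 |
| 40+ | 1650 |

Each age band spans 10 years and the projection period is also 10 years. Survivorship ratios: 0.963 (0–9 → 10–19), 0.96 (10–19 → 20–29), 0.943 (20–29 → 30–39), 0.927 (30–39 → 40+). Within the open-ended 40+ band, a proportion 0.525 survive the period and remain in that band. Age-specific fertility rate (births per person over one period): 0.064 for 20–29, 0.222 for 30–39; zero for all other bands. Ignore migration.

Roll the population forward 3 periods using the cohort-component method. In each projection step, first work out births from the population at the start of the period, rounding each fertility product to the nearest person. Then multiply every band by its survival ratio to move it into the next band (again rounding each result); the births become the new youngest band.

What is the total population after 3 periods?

4858

Let group 1 be 0–9 through group 5 = 40+.
[period 1]
Births: 780 * 0.064 = 50 ; 1660 * 0.222 = 369 → 419
Group 2: 1070 * 0.963 = 1030
Group 3: 2090 * 0.96 = 2006
Group 4: 780 * 0.943 = 736
Group 5: 1660 * 0.927 + 1650 * 0.525 = 1539 + 866 = 2405
End of period: [419, 1030, 2006, 736, 2405]
[period 2]
Births: 2006 * 0.064 = 128 ; 736 * 0.222 = 163 → 291
Group 2: 419 * 0.963 = 403
Group 3: 1030 * 0.96 = 989
Group 4: 2006 * 0.943 = 1892
Group 5: 736 * 0.927 + 2405 * 0.525 = 682 + 1263 = 1945
End of period: [291, 403, 989, 1892, 1945]
[period 3]
Births: 989 * 0.064 = 63 ; 1892 * 0.222 = 420 → 483
Group 2: 291 * 0.963 = 280
Group 3: 403 * 0.96 = 387
Group 4: 989 * 0.943 = 933
Group 5: 1892 * 0.927 + 1945 * 0.525 = 1754 + 1021 = 2775
End of period: [483, 280, 387, 933, 2775]
Total after period 3: 483 + 280 + 387 + 933 + 2775 = 4858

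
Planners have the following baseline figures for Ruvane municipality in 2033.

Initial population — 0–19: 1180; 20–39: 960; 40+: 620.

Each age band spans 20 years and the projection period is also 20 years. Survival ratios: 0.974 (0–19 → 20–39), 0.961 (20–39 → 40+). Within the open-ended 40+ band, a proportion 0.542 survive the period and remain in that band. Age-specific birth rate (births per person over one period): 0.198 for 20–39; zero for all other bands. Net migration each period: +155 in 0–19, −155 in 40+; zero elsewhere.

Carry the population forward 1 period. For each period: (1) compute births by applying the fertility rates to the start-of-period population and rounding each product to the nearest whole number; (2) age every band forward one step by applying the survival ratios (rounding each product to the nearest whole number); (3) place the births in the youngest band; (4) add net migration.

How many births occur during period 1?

[period 1]
Births: 960 × 0.198 = 190
20–39: 1180 × 0.974 = 1149
40+: 960 × 0.961 + 620 × 0.542 = 923 + 336 = 1259
Net migration: 0–19 + 155 → 345; 40+ − 155 → 1104
Population now: 0–19=345, 20–39=1149, 40+=1104

190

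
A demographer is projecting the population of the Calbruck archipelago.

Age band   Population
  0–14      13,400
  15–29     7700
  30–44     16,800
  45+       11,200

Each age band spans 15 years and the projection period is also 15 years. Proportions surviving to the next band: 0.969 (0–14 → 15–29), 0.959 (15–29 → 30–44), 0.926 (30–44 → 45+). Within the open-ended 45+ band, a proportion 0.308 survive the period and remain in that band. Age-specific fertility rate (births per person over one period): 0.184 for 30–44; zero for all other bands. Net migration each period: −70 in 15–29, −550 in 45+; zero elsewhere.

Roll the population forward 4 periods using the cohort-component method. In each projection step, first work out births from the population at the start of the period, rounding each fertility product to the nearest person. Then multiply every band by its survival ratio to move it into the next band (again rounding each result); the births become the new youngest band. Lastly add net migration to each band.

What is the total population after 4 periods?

10396

After projecting period 1:
Births: 16800 * 0.184 = 3091
15–29: 13400 * 0.969 = 12985
30–44: 7700 * 0.959 = 7384
45+: 16800 * 0.926 + 11200 * 0.308 = 15557 + 3450 = 19007
Net migration: 15–29 − 70 → 12915; 45+ − 550 → 18457
End of period: [3091, 12915, 7384, 18457]
After projecting period 2:
Births: 7384 * 0.184 = 1359
15–29: 3091 * 0.969 = 2995
30–44: 12915 * 0.959 = 12385
45+: 7384 * 0.926 + 18457 * 0.308 = 6838 + 5685 = 12523
Net migration: 15–29 − 70 → 2925; 45+ − 550 → 11973
End of period: [1359, 2925, 12385, 11973]
After projecting period 3:
Births: 12385 * 0.184 = 2279
15–29: 1359 * 0.969 = 1317
30–44: 2925 * 0.959 = 2805
45+: 12385 * 0.926 + 11973 * 0.308 = 11469 + 3688 = 15157
Net migration: 15–29 − 70 → 1247; 45+ − 550 → 14607
End of period: [2279, 1247, 2805, 14607]
After projecting period 4:
Births: 2805 * 0.184 = 516
15–29: 2279 * 0.969 = 2208
30–44: 1247 * 0.959 = 1196
45+: 2805 * 0.926 + 14607 * 0.308 = 2597 + 4499 = 7096
Net migration: 15–29 − 70 → 2138; 45+ − 550 → 6546
End of period: [516, 2138, 1196, 6546]
Total after period 4: 516 + 2138 + 1196 + 6546 = 10396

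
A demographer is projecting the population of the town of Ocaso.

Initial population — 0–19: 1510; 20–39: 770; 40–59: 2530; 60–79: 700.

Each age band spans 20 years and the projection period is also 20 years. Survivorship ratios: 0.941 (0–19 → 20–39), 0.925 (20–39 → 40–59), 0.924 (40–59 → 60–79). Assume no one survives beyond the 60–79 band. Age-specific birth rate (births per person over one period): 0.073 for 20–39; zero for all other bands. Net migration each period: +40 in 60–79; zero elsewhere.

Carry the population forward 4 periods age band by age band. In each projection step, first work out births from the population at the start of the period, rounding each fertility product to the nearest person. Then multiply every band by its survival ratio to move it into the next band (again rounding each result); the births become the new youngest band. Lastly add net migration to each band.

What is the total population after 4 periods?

Period 1:
Births: 770 × 0.073 = 56
20–39: 1510 × 0.941 = 1421
40–59: 770 × 0.925 = 712
60–79: 2530 × 0.924 = 2338
Net migration: 60–79 + 40 → 2378
Giving 56 / 1421 / 712 / 2378.
Period 2:
Births: 1421 × 0.073 = 104
20–39: 56 × 0.941 = 53
40–59: 1421 × 0.925 = 1314
60–79: 712 × 0.924 = 658
Net migration: 60–79 + 40 → 698
Giving 104 / 53 / 1314 / 698.
Period 3:
Births: 53 × 0.073 = 4
20–39: 104 × 0.941 = 98
40–59: 53 × 0.925 = 49
60–79: 1314 × 0.924 = 1214
Net migration: 60–79 + 40 → 1254
Giving 4 / 98 / 49 / 1254.
Period 4:
Births: 98 × 0.073 = 7
20–39: 4 × 0.941 = 4
40–59: 98 × 0.925 = 91
60–79: 49 × 0.924 = 45
Net migration: 60–79 + 40 → 85
Giving 7 / 4 / 91 / 85.
Total after period 4: 7 + 4 + 91 + 85 = 187

187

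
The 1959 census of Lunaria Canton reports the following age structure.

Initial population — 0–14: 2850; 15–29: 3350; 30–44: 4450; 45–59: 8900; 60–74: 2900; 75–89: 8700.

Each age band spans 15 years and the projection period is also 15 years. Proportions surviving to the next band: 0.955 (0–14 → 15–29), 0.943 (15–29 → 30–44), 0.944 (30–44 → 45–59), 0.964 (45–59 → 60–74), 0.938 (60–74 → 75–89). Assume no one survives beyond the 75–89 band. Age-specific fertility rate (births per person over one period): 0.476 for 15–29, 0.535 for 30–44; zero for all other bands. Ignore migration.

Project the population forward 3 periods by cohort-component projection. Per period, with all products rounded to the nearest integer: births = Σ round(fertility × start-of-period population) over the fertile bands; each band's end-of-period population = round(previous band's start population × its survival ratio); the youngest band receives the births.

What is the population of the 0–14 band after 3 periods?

3180

Numbering the groups 1..6 from youngest to oldest:
[period 1]
Births: 3350 × 0.476 = 1595  |  4450 × 0.535 = 2381 → 3976
Group 2: 2850 × 0.955 = 2722
Group 3: 3350 × 0.943 = 3159
Group 4: 4450 × 0.944 = 4201
Group 5: 8900 × 0.964 = 8580
Group 6: 2900 × 0.938 = 2720
Population now: 0–14=3976, 15–29=2722, 30–44=3159, 45–59=4201, 60–74=8580, 75–89=2720
[period 2]
Births: 2722 × 0.476 = 1296  |  3159 × 0.535 = 1690 → 2986
Group 2: 3976 × 0.955 = 3797
Group 3: 2722 × 0.943 = 2567
Group 4: 3159 × 0.944 = 2982
Group 5: 4201 × 0.964 = 4050
Group 6: 8580 × 0.938 = 8048
Population now: 0–14=2986, 15–29=3797, 30–44=2567, 45–59=2982, 60–74=4050, 75–89=8048
[period 3]
Births: 3797 × 0.476 = 1807  |  2567 × 0.535 = 1373 → 3180
Group 2: 2986 × 0.955 = 2852
Group 3: 3797 × 0.943 = 3581
Group 4: 2567 × 0.944 = 2423
Group 5: 2982 × 0.964 = 2875
Group 6: 4050 × 0.938 = 3799
Population now: 0–14=3180, 15–29=2852, 30–44=3581, 45–59=2423, 60–74=2875, 75–89=3799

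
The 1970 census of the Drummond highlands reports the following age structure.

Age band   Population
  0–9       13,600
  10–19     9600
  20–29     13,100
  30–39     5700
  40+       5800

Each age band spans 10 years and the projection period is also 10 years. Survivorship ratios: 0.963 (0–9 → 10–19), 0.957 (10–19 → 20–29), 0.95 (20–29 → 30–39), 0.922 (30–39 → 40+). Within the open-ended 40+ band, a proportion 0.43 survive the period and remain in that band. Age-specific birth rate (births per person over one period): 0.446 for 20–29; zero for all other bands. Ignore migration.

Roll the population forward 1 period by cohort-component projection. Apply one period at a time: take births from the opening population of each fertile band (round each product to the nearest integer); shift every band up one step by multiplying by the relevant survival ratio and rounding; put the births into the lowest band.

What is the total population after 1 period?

[period 1]
Births: 13100 × 0.446 = 5843
10–19: 13600 × 0.963 = 13097
20–29: 9600 × 0.957 = 9187
30–39: 13100 × 0.95 = 12445
40+: 5700 × 0.922 + 5800 × 0.43 = 5255 + 2494 = 7749
→ [5843, 13097, 9187, 12445, 7749]
Total after period 1: 5843 + 13097 + 9187 + 12445 + 7749 = 48321

48321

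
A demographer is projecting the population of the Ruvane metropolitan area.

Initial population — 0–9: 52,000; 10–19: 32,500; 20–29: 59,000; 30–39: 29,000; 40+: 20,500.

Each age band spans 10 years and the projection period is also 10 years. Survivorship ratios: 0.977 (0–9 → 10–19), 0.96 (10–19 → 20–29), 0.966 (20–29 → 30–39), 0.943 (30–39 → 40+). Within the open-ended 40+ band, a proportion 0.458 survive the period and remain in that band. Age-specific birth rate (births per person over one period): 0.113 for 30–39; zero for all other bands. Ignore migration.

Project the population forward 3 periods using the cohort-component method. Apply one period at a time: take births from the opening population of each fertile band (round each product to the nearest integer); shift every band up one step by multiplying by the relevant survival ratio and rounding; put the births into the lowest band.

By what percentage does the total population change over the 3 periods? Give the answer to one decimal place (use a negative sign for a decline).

-37.5

[period 1]
Births: 29000 × 0.113 = 3277
10–19: 52000 × 0.977 = 50804
20–29: 32500 × 0.96 = 31200
30–39: 59000 × 0.966 = 56994
40+: 29000 × 0.943 + 20500 × 0.458 = 27347 + 9389 = 36736
End of period: [3277, 50804, 31200, 56994, 36736]
[period 2]
Births: 56994 × 0.113 = 6440
10–19: 3277 × 0.977 = 3202
20–29: 50804 × 0.96 = 48772
30–39: 31200 × 0.966 = 30139
40+: 56994 × 0.943 + 36736 × 0.458 = 53745 + 16825 = 70570
End of period: [6440, 3202, 48772, 30139, 70570]
[period 3]
Births: 30139 × 0.113 = 3406
10–19: 6440 × 0.977 = 6292
20–29: 3202 × 0.96 = 3074
30–39: 48772 × 0.966 = 47114
40+: 30139 × 0.943 + 70570 × 0.458 = 28421 + 32321 = 60742
End of period: [3406, 6292, 3074, 47114, 60742]
Total: 193000 → 120628; change = -72372; percentage change = -37.5%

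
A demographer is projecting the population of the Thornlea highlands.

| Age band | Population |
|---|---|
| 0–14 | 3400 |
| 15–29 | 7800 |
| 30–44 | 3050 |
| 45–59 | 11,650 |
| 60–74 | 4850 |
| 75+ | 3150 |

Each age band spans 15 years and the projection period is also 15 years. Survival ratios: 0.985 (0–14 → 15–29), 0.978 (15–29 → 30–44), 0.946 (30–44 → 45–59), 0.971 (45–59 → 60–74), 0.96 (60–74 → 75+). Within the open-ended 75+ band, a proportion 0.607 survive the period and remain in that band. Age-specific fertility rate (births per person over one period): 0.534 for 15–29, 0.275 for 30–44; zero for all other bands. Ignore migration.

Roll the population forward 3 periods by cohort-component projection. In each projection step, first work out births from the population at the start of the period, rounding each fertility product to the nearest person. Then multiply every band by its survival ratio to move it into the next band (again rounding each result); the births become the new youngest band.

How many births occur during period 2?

Call the bands 1 to 6, youngest first.
After projecting period 1:
Births: 7800 × 0.534 = 4165  |  3050 × 0.275 = 839 → 5004
Band 2: 3400 × 0.985 = 3349
Band 3: 7800 × 0.978 = 7628
Band 4: 3050 × 0.946 = 2885
Band 5: 11650 × 0.971 = 11312
Band 6: 4850 × 0.96 + 3150 × 0.607 = 4656 + 1912 = 6568
→ [5004, 3349, 7628, 2885, 11312, 6568]
After projecting period 2:
Births: 3349 × 0.534 = 1788  |  7628 × 0.275 = 2098 → 3886
Band 2: 5004 × 0.985 = 4929
Band 3: 3349 × 0.978 = 3275
Band 4: 7628 × 0.946 = 7216
Band 5: 2885 × 0.971 = 2801
Band 6: 11312 × 0.96 + 6568 × 0.607 = 10860 + 3987 = 14847
→ [3886, 4929, 3275, 7216, 2801, 14847]

3886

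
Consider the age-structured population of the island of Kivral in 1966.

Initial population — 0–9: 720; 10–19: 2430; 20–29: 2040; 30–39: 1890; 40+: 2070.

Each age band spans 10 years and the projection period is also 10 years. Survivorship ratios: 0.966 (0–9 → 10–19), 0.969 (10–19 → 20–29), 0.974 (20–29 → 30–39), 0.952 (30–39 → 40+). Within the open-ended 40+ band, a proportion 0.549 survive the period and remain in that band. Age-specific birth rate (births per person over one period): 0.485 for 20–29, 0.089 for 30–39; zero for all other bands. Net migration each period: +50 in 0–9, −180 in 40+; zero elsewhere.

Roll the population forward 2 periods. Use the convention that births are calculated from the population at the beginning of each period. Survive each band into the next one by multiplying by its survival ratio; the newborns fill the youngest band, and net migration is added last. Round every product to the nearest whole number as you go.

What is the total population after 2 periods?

8727

— Period 1 —
Births: 2040 * 0.485 = 989, 1890 * 0.089 = 168 → 1157
10–19: 720 * 0.966 = 696
20–29: 2430 * 0.969 = 2355
30–39: 2040 * 0.974 = 1987
40+: 1890 * 0.952 + 2070 * 0.549 = 1799 + 1136 = 2935
Net migration: 0–9 + 50 → 1207; 40+ − 180 → 2755
End of period: [1207, 696, 2355, 1987, 2755]
— Period 2 —
Births: 2355 * 0.485 = 1142, 1987 * 0.089 = 177 → 1319
10–19: 1207 * 0.966 = 1166
20–29: 696 * 0.969 = 674
30–39: 2355 * 0.974 = 2294
40+: 1987 * 0.952 + 2755 * 0.549 = 1892 + 1512 = 3404
Net migration: 0–9 + 50 → 1369; 40+ − 180 → 3224
End of period: [1369, 1166, 674, 2294, 3224]
Total after period 2: 1369 + 1166 + 674 + 2294 + 3224 = 8727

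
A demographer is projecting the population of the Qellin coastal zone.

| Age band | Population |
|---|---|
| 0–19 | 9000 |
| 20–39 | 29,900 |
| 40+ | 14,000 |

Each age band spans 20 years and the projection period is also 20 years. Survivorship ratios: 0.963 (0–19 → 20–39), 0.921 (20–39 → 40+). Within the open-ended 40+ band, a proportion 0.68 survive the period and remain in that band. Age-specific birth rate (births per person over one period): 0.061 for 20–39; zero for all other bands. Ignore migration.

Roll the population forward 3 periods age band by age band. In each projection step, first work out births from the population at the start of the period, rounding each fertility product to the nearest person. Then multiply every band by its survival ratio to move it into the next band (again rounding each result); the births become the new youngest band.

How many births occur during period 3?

107

Let band 1 be 0–19 through band 3 = 40+.
Period 1:
Births: 29900 * 0.061 = 1824
Band 2: 9000 * 0.963 = 8667
Band 3: 29900 * 0.921 + 14000 * 0.68 = 27538 + 9520 = 37058
→ [1824, 8667, 37058]
Period 2:
Births: 8667 * 0.061 = 529
Band 2: 1824 * 0.963 = 1757
Band 3: 8667 * 0.921 + 37058 * 0.68 = 7982 + 25199 = 33181
→ [529, 1757, 33181]
Period 3:
Births: 1757 * 0.061 = 107
Band 2: 529 * 0.963 = 509
Band 3: 1757 * 0.921 + 33181 * 0.68 = 1618 + 22563 = 24181
→ [107, 509, 24181]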